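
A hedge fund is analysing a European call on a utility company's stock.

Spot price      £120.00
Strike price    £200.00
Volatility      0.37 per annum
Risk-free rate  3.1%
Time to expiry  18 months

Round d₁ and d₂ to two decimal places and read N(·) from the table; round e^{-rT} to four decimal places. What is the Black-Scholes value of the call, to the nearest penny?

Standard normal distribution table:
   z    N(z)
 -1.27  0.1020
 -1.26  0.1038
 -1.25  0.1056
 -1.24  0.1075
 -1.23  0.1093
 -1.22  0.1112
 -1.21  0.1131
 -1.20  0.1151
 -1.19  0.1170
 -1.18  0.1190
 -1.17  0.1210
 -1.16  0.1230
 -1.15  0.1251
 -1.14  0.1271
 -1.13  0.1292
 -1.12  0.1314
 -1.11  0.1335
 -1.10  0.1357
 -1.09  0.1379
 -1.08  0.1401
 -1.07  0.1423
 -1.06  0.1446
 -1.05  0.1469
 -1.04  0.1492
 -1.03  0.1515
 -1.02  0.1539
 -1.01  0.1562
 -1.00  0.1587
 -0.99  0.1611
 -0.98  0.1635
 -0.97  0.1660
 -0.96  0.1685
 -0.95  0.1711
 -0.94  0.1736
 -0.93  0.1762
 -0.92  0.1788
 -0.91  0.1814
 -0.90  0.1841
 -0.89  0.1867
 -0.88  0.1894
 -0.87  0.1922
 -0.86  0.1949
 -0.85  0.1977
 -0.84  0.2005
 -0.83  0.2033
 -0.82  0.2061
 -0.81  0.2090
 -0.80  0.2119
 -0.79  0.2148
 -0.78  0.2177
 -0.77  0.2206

£5.27

σ√T = 0.37 × 1.2247 = 0.4532
d₁ = [ln(120/200) + (0.031 + 0.37²/2)·1.5] / 0.4532 = [-0.5108 + 0.1492] / 0.4532 = -0.7981 which rounds to -0.80
d₂ = d₁ − σ√T = -0.7981 − 0.4532 = -1.2512 which rounds to -1.25
exp(−rT) = exp(−0.031·1.5) = 0.9546
N(d₁) = N(-0.80) = 0.2119;  N(d₂) = N(-1.25) = 0.1056
C = 120·0.2119 − 200·0.9546·0.1056 = 25.4280 − 20.1612 = 5.2668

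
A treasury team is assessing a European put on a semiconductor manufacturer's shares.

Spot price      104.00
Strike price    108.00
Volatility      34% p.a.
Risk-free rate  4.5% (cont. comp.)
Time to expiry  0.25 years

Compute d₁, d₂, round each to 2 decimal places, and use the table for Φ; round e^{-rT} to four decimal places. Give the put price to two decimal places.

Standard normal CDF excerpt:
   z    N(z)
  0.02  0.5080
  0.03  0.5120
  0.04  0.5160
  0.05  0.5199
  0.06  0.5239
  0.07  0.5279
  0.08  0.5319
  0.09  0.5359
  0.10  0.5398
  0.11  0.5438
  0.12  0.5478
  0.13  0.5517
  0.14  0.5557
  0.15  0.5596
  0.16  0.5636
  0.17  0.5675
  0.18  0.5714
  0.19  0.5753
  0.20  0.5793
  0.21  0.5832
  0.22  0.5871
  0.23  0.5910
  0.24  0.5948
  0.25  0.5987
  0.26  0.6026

8.62

T = 0.25;  σ√T = 0.1700
d₁ = [ln(104/108) + (0.045 + 0.34²/2)·0.25] / 0.1700 = [-0.0377 + 0.0257] / 0.1700 = -0.0708 ≈ -0.07
d₂ = d₁ − σ√T = -0.0708 − 0.1700 = -0.2408 ≈ -0.24
exp(−rT) = exp(−0.045·0.25) = 0.9888
N(−d₂) = N(0.24) = 0.5948;  N(−d₁) = N(0.07) = 0.5279
P = 108·0.9888·0.5948 − 104·0.5279 = 63.5189 − 54.9016 = 8.6173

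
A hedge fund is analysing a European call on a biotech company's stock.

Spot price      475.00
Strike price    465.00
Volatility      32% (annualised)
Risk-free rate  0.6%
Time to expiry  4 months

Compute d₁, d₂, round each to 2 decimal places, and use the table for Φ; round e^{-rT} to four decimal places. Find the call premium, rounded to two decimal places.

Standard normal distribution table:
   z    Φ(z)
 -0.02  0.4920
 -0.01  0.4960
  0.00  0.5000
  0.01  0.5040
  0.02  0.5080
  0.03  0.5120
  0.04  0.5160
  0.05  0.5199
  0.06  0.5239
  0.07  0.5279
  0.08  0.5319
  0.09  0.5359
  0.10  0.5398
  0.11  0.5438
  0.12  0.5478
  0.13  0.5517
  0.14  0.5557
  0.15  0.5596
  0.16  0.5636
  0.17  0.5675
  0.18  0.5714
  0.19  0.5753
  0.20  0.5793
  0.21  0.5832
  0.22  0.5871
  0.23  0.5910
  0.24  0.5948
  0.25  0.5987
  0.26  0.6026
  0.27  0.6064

41.27

σ√T = 0.32·√0.3333 = 0.1848
ln(S/K) + (r + σ²/2)T = ln(475/465) + (0.006 + 0.32²/2)·0.3333 = 0.0213 + 0.0191 = 0.0403
d₁ = 0.0403 / 0.1848 = 0.2184 which rounds to 0.22
d₂ = d₁ − σ√T = 0.2184 − 0.1848 = 0.0336 which rounds to 0.03
exp(−rT) = exp(−0.006·0.3333) = 0.9980
N(d₁) = N(0.22) = 0.5871;  N(d₂) = N(0.03) = 0.5120
C = 475·0.5871 − 465·0.9980·0.5120 = 278.8725 − 237.6038 = 41.2687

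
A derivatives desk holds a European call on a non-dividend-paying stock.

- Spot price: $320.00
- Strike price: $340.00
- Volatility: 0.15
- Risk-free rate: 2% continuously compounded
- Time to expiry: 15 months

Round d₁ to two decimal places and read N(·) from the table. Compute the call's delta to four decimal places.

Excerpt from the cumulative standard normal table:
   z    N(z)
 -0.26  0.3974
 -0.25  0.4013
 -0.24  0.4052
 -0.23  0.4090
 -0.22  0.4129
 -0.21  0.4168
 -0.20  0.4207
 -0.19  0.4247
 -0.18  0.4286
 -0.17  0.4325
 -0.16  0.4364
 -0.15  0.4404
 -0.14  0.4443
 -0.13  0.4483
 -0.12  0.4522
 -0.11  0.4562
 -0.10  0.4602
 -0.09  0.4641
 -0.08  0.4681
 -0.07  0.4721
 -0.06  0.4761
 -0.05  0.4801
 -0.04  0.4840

0.4483

T = 1.25;  σ√T = 0.1677
d₁ = [ln(320/340) + (0.02 + 0.15²/2)·1.25] / 0.1677 = [-0.0606 + 0.0391] / 0.1677 = -0.1286 → -0.13
N(d₁) = N(-0.13) = 0.4483
Δ_call = N(d₁) = 0.4483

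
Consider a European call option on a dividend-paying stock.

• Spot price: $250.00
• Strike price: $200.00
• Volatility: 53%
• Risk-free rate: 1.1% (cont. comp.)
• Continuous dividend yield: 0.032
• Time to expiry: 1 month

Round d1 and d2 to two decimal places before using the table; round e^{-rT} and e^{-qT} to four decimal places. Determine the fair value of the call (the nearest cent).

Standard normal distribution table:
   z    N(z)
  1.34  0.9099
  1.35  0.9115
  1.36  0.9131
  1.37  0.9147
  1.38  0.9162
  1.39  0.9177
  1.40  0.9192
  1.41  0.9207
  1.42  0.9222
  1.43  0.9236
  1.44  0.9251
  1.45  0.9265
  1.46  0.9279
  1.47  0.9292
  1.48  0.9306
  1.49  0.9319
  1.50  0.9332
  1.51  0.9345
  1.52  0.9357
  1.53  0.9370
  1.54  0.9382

$50.52

σ√T = 0.53 × 0.2887 = 0.1530
d₁ = [ln(250/200) + (0.011 − 0.032 + 0.53²/2)·0.08333] / 0.1530 = [0.2231 + 0.0100] / 0.1530 = 1.5235 ⇒ 1.52
d₂ = d₁ − σ√T = 1.5235 − 0.1530 = 1.3705 ⇒ 1.37
e^(−qT) = e^(−0.032·0.08333) = 0.9973;  e^(−rT) = e^(−0.011·0.08333) = 0.9991
N(d₁) = N(1.52) = 0.9357;  N(d₂) = N(1.37) = 0.9147
C = 250·0.9973·0.9357 − 200·0.9991·0.9147 = 233.2934 − 182.7754 = 50.5180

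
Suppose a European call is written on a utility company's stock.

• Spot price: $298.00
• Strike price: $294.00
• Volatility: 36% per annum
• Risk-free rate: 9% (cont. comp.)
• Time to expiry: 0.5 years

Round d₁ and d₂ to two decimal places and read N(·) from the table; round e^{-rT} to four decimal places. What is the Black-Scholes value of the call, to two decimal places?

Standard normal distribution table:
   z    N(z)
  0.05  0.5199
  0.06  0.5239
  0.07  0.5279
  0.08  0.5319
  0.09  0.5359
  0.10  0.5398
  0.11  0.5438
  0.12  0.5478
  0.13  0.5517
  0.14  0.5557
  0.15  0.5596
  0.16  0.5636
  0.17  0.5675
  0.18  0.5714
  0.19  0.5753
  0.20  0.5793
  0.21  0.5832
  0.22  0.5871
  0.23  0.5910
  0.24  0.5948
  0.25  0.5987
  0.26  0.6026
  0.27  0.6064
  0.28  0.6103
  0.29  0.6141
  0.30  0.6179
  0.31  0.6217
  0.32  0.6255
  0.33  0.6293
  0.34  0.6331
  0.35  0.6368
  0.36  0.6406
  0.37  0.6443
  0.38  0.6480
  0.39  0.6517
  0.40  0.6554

T = 0.5;  σ√T = 0.2546
ln(S/K) + (r + σ²/2)T = ln(298/294) + (0.09 + 0.36²/2)·0.5 = 0.0135 + 0.0774 = 0.0909
d₁ = 0.0909 / 0.2546 = 0.3571 ⇒ 0.36
d₂ = d₁ − σ√T = 0.3571 − 0.2546 = 0.1026 ⇒ 0.10
e^(−rT) = e^(−0.09·0.5) = 0.9560
N(d₁) = N(0.36) = 0.6406;  N(d₂) = N(0.10) = 0.5398
C = 298·0.6406 − 294·0.9560·0.5398 = 190.8988 − 151.7183 = 39.1805

$39.18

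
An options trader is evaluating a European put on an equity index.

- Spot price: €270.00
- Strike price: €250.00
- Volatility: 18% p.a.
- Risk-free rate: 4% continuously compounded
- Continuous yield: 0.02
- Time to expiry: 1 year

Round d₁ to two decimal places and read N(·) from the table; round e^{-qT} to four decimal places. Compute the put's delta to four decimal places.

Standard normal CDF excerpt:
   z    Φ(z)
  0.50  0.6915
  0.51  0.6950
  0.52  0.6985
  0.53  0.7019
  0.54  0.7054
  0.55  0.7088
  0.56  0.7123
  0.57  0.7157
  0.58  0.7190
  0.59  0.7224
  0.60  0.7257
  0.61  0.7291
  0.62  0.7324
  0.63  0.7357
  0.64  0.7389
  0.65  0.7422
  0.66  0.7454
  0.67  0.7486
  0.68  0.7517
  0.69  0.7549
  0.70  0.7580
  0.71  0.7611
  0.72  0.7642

σ√T = 0.18 × 1.0000 = 0.1800
ln(S/K) + (r − q + σ²/2)T = ln(270/250) + (0.04 − 0.02 + 0.18²/2)·1 = 0.0770 + 0.0362 = 0.1132
d₁ = 0.1132 / 0.1800 = 0.6287 which rounds to 0.63
N(d₁) = N(0.63) = 0.7357
Δ_put = e^(−qT)·(N(d₁) − 1) = 0.9802·(0.7357 − 1) = -0.2591

-0.2591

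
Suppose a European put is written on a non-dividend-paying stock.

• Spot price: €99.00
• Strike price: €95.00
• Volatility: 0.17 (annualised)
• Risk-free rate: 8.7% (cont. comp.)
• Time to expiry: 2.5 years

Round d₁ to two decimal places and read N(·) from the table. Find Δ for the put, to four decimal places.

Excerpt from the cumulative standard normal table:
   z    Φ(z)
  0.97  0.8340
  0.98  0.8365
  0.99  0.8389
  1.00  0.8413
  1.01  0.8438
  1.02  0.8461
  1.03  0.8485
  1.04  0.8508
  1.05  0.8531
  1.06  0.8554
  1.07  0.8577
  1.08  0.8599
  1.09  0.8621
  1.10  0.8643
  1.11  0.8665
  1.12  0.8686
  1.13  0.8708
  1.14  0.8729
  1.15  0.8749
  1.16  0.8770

σ√T = 0.17 × 1.5811 = 0.2688
ln(S/K) + (r + σ²/2)T = ln(99/95) + (0.087 + 0.17²/2)·2.5 = 0.0412 + 0.2536 = 0.2949
d₁ = 0.2949 / 0.2688 = 1.0970 → 1.10
N(d₁) = N(1.10) = 0.8643
Δ_put = N(d₁) − 1 = 0.8643 − 1 = -0.1357

-0.1357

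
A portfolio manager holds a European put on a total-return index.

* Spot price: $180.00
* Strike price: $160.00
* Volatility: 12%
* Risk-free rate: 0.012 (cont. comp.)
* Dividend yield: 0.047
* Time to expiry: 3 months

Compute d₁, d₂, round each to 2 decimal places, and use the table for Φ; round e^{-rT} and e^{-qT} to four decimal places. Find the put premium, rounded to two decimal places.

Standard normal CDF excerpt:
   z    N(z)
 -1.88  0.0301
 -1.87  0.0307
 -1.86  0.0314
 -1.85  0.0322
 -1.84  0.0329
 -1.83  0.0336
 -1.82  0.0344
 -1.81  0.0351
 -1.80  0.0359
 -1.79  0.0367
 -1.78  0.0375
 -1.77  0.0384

σ√T = 0.12·√0.25 = 0.0600
ln(S/K) + (r − q + σ²/2)T = ln(180/160) + (0.012 − 0.047 + 0.12²/2)·0.25 = 0.1178 − 0.0070 = 0.1108
d₁ = 0.1108 / 0.0600 = 1.8472 ⇒ 1.85
d₂ = d₁ − σ√T = 1.8472 − 0.0600 = 1.7872 ⇒ 1.79
e^(−qT) = e^(−0.047·0.25) = 0.9883;  e^(−rT) = e^(−0.012·0.25) = 0.9970
P = 160·0.9970·N(-1.79) − 180·0.9883·N(-1.85) = 160·0.9970·0.0367 − 180·0.9883·0.0322 = 5.8544 − 5.7282 = 0.1262

$0.13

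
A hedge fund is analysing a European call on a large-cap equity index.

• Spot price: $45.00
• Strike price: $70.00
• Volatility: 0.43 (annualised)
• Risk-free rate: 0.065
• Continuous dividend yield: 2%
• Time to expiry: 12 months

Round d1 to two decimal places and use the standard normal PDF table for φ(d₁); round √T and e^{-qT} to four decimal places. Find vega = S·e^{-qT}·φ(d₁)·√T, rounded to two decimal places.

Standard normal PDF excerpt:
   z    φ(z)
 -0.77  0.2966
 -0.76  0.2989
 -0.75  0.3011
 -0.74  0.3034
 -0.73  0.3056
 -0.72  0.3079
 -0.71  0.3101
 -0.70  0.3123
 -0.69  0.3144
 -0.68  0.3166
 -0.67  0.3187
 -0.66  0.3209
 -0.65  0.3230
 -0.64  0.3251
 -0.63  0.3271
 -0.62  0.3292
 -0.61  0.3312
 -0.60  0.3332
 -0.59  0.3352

13.68

σ√T = 0.43·√1 = 0.4300
d₁ = [ln(45/70) + (0.065 − 0.02 + 0.43²/2)·1] / 0.4300 = [-0.4418 + 0.1374] / 0.4300 = -0.7079 which rounds to -0.71
√T = √1 = 1.0000
φ(d₁) = φ(-0.71) = 0.3101
e^(−qT) = e^(−0.02·1) = 0.9802
vega = S·e^(−qT)·φ(d₁)·√T = 45·0.9802·0.3101·1.0000 = 13.6782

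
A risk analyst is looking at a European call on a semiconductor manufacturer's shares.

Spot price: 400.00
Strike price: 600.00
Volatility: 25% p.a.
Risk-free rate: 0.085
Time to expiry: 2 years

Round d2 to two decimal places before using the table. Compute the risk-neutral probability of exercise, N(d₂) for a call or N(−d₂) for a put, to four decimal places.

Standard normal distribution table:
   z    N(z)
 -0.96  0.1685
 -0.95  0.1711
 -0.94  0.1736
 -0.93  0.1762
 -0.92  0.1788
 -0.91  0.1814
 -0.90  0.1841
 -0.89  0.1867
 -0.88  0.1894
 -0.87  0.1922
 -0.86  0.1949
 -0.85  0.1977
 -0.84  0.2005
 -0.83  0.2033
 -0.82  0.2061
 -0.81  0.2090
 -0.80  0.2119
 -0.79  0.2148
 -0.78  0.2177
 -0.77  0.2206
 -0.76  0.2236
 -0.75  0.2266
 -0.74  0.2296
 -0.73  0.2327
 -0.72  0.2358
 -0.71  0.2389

σ√T = 0.25·√2 = 0.3536
d₁ = [ln(400/600) + (0.085 + 0.25²/2)·2] / 0.3536 = [-0.4055 + 0.2325] / 0.3536 = -0.4892 → -0.49
d₂ = d₁ − σ√T = -0.4892 − 0.3536 = -0.8428 → -0.84
Risk-neutral Pr[S_T > K] = N(d₂) = N(-0.84) = 0.2005

0.2005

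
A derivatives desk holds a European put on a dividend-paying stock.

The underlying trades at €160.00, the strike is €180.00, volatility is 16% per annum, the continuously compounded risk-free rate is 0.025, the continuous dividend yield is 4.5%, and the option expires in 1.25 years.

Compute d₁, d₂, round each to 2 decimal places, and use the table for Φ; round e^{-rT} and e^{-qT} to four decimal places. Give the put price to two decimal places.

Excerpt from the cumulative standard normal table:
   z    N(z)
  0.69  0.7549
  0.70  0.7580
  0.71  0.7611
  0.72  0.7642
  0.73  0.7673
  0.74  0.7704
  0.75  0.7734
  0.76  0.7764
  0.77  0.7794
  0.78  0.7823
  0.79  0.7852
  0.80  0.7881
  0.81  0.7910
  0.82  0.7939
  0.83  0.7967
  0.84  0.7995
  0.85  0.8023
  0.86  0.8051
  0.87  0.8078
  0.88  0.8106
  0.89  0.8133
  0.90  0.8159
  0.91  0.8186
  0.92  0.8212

€26.77

σ√T = 0.16 × 1.1180 = 0.1789
d₁ = [ln(160/180) + (0.025 − 0.045 + 0.16²/2)·1.25] / 0.1789 = [-0.1178 − 0.0090] / 0.1789 = -0.7087 which rounds to -0.71
d₂ = d₁ − σ√T = -0.7087 − 0.1789 = -0.8876 which rounds to -0.89
exp(−qT) = exp(−0.045·1.25) = 0.9453;  exp(−rT) = exp(−0.025·1.25) = 0.9692
N(−d₂) = N(0.89) = 0.8133;  N(−d₁) = N(0.71) = 0.7611
P = 180·0.9692·0.8133 − 160·0.9453·0.7611 = 141.8851 − 115.1149 = 26.7702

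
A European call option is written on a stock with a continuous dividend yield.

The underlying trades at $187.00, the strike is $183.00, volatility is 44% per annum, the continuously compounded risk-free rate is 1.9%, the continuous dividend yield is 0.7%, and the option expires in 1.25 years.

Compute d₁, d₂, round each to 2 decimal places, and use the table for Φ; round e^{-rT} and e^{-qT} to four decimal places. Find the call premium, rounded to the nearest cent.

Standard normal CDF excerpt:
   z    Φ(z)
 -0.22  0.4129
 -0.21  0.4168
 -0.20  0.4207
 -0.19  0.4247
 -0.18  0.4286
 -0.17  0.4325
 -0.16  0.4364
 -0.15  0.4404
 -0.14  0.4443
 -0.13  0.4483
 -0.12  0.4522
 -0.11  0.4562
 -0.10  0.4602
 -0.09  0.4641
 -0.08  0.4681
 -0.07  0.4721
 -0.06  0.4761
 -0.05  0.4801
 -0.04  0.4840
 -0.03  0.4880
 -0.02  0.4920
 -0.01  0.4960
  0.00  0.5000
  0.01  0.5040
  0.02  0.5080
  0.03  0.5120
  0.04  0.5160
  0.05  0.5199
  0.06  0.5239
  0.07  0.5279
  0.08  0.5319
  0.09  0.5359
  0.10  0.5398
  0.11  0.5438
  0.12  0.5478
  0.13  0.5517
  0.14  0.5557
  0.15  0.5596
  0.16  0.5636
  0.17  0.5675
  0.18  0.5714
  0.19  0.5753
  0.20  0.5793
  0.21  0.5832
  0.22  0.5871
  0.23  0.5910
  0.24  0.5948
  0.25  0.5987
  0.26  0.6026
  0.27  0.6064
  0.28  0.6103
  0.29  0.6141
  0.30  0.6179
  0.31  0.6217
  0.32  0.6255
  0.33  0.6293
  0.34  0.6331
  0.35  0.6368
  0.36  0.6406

T = 1.25;  σ√T = 0.4919
d₁ = [ln(187/183) + (0.019 − 0.007 + 0.44²/2)·1.25] / 0.4919 = [0.0216 + 0.1360] / 0.4919 = 0.3204 which rounds to 0.32
d₂ = d₁ − σ√T = 0.3204 − 0.4919 = -0.1715 which rounds to -0.17
e^(−qT) = e^(−0.007·1.25) = 0.9913;  e^(−rT) = e^(−0.019·1.25) = 0.9765
N(d₁) = N(0.32) = 0.6255;  N(d₂) = N(-0.17) = 0.4325
C = 187·0.9913·0.6255 − 183·0.9765·0.4325 = 115.9509 − 77.2875 = 38.6633

$38.66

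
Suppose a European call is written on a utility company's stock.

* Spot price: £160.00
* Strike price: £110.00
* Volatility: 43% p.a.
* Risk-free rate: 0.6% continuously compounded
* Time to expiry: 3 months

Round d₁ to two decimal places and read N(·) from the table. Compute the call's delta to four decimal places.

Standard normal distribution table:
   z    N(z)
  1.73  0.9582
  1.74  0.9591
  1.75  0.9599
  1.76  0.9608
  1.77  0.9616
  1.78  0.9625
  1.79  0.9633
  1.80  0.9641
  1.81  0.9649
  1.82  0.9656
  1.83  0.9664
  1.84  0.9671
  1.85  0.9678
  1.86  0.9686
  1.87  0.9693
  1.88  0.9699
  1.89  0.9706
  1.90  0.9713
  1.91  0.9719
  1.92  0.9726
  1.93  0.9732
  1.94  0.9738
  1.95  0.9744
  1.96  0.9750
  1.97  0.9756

T = 0.25;  σ√T = 0.2150
ln(S/K) + (r + σ²/2)T = ln(160/110) + (0.006 + 0.43²/2)·0.25 = 0.3747 + 0.0246 = 0.3993
d₁ = 0.3993 / 0.2150 = 1.8572 ≈ 1.86
N(d₁) = N(1.86) = 0.9686
Δ_call = N(d₁) = 0.9686

0.9686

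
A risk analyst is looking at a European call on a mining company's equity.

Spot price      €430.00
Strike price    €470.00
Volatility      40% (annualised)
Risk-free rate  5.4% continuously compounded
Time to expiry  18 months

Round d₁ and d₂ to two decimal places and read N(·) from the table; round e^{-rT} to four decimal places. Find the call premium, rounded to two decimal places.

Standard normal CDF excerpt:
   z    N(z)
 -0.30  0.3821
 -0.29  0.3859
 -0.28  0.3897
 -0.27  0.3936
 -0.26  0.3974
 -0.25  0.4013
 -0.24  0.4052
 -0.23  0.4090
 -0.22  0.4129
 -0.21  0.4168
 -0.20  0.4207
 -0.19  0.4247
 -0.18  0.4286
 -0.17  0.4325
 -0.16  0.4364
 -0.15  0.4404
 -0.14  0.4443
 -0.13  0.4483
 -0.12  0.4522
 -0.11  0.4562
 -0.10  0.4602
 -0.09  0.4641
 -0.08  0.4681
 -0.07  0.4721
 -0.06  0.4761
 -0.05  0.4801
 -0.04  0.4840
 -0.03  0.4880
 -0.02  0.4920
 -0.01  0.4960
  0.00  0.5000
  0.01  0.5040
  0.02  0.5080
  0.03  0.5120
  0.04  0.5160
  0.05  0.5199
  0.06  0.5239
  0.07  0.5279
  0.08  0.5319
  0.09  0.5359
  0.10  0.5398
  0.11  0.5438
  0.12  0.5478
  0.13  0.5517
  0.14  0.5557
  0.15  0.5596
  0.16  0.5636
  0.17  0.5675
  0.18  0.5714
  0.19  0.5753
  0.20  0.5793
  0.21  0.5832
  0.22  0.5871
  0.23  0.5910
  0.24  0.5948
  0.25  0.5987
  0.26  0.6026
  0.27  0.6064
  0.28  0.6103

σ√T = 0.4 × 1.2247 = 0.4899
ln(S/K) + (r + σ²/2)T = ln(430/470) + (0.054 + 0.4²/2)·1.5 = -0.0889 + 0.2010 = 0.1121
d₁ = 0.1121 / 0.4899 = 0.2287 ⇒ 0.23
d₂ = d₁ − σ√T = 0.2287 − 0.4899 = -0.2612 ⇒ -0.26
e^(−rT) = e^(−0.054·1.5) = 0.9222
C = 430·N(0.23) − 470·0.9222·N(-0.26) = 430·0.5910 − 470·0.9222·0.3974 = 254.1300 − 172.2467 = 81.8833

€81.88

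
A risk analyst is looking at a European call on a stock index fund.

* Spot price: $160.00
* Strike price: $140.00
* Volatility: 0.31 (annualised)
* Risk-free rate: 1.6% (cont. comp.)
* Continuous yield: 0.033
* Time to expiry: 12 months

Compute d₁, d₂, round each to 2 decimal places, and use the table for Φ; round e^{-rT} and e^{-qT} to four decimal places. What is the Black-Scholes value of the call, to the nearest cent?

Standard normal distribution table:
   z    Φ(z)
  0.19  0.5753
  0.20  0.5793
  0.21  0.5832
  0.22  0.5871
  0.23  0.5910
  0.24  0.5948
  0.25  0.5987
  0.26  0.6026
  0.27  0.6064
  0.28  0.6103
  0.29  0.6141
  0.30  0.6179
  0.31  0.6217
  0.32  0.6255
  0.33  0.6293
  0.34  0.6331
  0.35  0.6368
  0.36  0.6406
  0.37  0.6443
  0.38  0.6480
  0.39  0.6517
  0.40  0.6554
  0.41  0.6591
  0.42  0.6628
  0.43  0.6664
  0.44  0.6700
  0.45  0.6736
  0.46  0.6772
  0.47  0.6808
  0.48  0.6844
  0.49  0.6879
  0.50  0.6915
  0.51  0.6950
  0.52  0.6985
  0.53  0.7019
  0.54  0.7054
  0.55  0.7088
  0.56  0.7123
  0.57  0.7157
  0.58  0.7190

σ√T = 0.31·√1 = 0.3100
d₁ = [ln(160/140) + (0.016 − 0.033 + ½·0.31²)·1] / (σ√T) = (0.1335 + 0.0311) / 0.3100 = 0.5309 ⇒ 0.53
d₂ = 0.5309 − 0.3100 = 0.2209 ⇒ 0.22
exp(−qT) = exp(−0.033·1) = 0.9675;  exp(−rT) = exp(−0.016·1) = 0.9841
C = 160·0.9675·N(0.53) − 140·0.9841·N(0.22) = 160·0.9675·0.7019 − 140·0.9841·0.5871 = 108.6541 − 80.8871 = 27.7670

$27.77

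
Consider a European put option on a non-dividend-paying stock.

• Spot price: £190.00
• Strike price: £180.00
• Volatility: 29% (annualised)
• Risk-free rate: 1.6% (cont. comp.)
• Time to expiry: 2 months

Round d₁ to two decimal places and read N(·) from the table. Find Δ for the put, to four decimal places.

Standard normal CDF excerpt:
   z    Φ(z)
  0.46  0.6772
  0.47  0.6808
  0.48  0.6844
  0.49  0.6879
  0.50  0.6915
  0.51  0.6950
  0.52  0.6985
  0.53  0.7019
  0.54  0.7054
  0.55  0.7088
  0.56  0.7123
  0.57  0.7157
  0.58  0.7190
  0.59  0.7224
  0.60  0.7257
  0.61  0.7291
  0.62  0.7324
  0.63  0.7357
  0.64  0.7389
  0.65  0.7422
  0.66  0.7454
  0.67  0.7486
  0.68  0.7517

-0.2946

T = 0.1667;  σ√T = 0.1184
ln(S/K) + (r + σ²/2)T = ln(190/180) + (0.016 + 0.29²/2)·0.1667 = 0.0541 + 0.0097 = 0.0637
d₁ = 0.0637 / 0.1184 = 0.5384 ⇒ 0.54
N(d₁) = N(0.54) = 0.7054
Δ_put = N(d₁) − 1 = 0.7054 − 1 = -0.2946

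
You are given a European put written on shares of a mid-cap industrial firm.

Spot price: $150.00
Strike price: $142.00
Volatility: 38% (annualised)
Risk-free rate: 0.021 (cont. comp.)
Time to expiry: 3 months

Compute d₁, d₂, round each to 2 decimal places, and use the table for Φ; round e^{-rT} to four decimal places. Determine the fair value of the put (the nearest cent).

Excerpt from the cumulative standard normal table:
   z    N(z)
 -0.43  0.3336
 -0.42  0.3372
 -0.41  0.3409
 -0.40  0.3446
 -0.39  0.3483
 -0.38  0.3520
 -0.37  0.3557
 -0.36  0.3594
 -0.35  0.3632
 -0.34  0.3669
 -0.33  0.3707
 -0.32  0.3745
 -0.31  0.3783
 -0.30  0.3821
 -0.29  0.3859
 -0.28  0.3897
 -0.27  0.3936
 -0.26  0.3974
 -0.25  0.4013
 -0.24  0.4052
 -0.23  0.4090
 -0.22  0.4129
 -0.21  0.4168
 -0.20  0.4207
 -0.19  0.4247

$7.19

σ√T = 0.38 × 0.5000 = 0.1900
d₁ = [ln(150/142) + (0.021 + 0.38²/2)·0.25] / 0.1900 = [0.0548 + 0.0233] / 0.1900 = 0.4111 ≈ 0.41
d₂ = d₁ − σ√T = 0.4111 − 0.1900 = 0.2211 ≈ 0.22
e^(−rT) = e^(−0.021·0.25) = 0.9948
P = 142·0.9948·N(-0.22) − 150·N(-0.41) = 142·0.9948·0.4129 − 150·0.3409 = 58.3269 − 51.1350 = 7.1919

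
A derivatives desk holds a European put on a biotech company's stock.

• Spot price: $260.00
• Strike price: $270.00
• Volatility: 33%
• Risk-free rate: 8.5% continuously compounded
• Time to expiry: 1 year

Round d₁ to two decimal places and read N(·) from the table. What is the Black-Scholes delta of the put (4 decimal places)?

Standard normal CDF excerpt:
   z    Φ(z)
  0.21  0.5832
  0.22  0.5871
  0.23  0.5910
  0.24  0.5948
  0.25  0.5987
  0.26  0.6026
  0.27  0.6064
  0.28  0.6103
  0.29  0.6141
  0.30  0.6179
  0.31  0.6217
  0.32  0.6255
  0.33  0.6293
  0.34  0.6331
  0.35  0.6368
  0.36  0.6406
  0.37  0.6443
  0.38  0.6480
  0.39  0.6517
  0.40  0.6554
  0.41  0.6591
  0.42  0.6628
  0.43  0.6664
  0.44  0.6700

σ√T = 0.33·√1 = 0.3300
d₁ = [ln(260/270) + (0.085 + ½·0.33²)·1] / (σ√T) = (-0.0377 + 0.1395) / 0.3300 = 0.3082 which rounds to 0.31
N(d₁) = N(0.31) = 0.6217
Δ_put = N(d₁) − 1 = 0.6217 − 1 = -0.3783

-0.3783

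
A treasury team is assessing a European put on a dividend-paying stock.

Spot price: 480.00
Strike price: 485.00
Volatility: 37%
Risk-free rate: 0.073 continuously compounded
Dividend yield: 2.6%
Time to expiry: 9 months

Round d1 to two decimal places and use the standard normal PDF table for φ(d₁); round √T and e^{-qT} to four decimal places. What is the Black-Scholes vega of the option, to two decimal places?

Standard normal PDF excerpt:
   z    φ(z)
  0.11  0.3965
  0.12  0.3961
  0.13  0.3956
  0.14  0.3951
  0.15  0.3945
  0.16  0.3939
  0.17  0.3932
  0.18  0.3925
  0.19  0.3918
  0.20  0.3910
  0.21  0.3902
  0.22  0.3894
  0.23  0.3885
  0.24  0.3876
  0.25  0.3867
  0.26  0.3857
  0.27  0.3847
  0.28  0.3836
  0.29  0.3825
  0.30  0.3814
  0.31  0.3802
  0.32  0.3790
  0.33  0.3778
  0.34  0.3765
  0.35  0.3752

158.01

T = 0.75;  σ√T = 0.3204
d₁ = [ln(480/485) + (0.073 − 0.026 + 0.37²/2)·0.75] / 0.3204 = [-0.0104 + 0.0866] / 0.3204 = 0.2379 which rounds to 0.24
√T = √0.75 = 0.8660
φ(d₁) = φ(0.24) = 0.3876
exp(−qT) = exp(−0.026·0.75) = 0.9807
vega = S·exp(−qT)·φ(d₁)·√T = 480·0.9807·0.3876·0.8660 = 158.0080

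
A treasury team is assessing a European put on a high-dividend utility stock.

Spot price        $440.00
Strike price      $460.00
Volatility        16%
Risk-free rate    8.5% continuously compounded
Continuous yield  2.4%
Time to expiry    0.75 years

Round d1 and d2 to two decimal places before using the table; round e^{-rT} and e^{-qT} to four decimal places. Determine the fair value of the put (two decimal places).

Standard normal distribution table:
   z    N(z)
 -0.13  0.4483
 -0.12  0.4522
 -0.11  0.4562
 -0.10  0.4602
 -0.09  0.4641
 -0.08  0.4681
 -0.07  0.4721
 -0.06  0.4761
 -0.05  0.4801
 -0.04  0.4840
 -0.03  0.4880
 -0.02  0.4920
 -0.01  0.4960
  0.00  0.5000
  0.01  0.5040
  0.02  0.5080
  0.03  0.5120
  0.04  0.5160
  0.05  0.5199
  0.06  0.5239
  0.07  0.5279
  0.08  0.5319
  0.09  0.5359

σ√T = 0.16 × 0.8660 = 0.1386
ln(S/K) + (r − q + σ²/2)T = ln(440/460) + (0.085 − 0.024 + 0.16²/2)·0.75 = -0.0445 + 0.0554 = 0.0109
d₁ = 0.0109 / 0.1386 = 0.0787 → 0.08
d₂ = d₁ − σ√T = 0.0787 − 0.1386 = -0.0599 → -0.06
e^(−qT) = e^(−0.024·0.75) = 0.9822;  e^(−rT) = e^(−0.085·0.75) = 0.9382
N(−d₂) = N(0.06) = 0.5239;  N(−d₁) = N(-0.08) = 0.4681
P = 460·0.9382·0.5239 − 440·0.9822·0.4681 = 226.1006 − 202.2978 = 23.8027

$23.80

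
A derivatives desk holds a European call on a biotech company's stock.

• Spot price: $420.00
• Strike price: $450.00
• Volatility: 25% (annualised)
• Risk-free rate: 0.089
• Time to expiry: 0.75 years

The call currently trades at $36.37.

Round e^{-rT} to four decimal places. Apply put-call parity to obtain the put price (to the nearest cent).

exp(−rT) = exp(−0.089·0.75) = 0.9354
Put-call parity: C − P = S − K·e^(−rT) = 420 − 450·0.9354 = 420 − 420.9300 = -0.9300
P = C − (C − P) = 36.37 − (-0.9300) = 37.3000

$37.30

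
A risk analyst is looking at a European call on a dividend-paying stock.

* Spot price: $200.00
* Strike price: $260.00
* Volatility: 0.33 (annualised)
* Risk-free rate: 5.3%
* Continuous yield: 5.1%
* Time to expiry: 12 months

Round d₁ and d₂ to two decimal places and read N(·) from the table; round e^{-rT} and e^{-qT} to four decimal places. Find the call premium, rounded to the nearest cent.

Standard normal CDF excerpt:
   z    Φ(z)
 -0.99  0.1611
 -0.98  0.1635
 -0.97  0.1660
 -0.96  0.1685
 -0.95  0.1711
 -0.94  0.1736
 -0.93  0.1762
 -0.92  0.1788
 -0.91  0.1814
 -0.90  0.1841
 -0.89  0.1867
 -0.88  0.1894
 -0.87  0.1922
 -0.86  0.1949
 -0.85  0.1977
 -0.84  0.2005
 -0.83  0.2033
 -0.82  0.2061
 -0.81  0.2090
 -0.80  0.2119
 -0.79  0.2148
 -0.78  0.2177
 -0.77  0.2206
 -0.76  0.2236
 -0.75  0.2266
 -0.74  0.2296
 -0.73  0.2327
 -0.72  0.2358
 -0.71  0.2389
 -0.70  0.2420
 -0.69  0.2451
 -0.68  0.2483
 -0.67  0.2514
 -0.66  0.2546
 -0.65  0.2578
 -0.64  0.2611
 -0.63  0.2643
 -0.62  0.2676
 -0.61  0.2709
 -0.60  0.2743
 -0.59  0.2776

$8.67

σ√T = 0.33 × 1.0000 = 0.3300
ln(S/K) + (r − q + σ²/2)T = ln(200/260) + (0.053 − 0.051 + 0.33²/2)·1 = -0.2624 + 0.0565 = -0.2059
d₁ = -0.2059 / 0.3300 = -0.6240 → -0.62
d₂ = d₁ − σ√T = -0.6240 − 0.3300 = -0.9540 → -0.95
e^(−qT) = e^(−0.051·1) = 0.9503;  e^(−rT) = e^(−0.053·1) = 0.9484
C = 200·0.9503·N(-0.62) − 260·0.9484·N(-0.95) = 200·0.9503·0.2676 − 260·0.9484·0.1711 = 50.8601 − 42.1905 = 8.6695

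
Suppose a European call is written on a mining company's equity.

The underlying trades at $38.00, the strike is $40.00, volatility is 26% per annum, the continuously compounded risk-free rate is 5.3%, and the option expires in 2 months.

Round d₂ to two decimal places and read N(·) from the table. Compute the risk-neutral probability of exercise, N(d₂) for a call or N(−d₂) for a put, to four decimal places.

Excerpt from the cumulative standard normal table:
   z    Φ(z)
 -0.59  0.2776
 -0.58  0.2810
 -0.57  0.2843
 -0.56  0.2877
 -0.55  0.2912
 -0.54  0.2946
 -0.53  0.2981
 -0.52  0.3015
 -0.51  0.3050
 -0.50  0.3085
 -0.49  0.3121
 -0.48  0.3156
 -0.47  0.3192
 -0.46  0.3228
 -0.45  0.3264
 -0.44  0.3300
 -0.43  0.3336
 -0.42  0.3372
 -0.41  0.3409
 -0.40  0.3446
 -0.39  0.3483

σ√T = 0.26·√0.1667 = 0.1061
d₁ = [ln(38/40) + (0.053 + 0.26²/2)·0.1667] / 0.1061 = [-0.0513 + 0.0145] / 0.1061 = -0.3469 which rounds to -0.35
d₂ = d₁ − σ√T = -0.3469 − 0.1061 = -0.4531 which rounds to -0.45
Pr(exercise) under Q = N(d₂) = 0.3264

0.3264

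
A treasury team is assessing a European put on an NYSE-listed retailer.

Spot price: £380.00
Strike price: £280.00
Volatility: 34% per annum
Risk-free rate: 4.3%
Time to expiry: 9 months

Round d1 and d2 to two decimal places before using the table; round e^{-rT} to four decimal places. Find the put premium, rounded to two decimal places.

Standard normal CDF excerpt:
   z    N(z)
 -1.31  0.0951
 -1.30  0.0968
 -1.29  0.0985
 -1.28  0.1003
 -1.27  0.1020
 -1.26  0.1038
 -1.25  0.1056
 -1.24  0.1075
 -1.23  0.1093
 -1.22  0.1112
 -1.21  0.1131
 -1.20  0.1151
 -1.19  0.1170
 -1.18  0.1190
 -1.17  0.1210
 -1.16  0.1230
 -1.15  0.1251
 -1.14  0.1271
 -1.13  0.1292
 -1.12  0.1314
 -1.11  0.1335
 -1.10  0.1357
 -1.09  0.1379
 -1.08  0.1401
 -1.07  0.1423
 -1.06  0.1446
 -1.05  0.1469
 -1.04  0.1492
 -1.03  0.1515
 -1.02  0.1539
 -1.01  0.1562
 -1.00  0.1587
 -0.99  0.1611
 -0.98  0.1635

σ√T = 0.34 × 0.8660 = 0.2944
ln(S/K) + (r + σ²/2)T = ln(380/280) + (0.043 + 0.34²/2)·0.75 = 0.3054 + 0.0756 = 0.3810
d₁ = 0.3810 / 0.2944 = 1.2939 ⇒ 1.29
d₂ = d₁ − σ√T = 1.2939 − 0.2944 = 0.9994 ⇒ 1.00
e^(−rT) = e^(−0.043·0.75) = 0.9683
N(−d₂) = N(-1.00) = 0.1587;  N(−d₁) = N(-1.29) = 0.0985
P = 280·0.9683·0.1587 − 380·0.0985 = 43.0274 − 37.4300 = 5.5974

£5.60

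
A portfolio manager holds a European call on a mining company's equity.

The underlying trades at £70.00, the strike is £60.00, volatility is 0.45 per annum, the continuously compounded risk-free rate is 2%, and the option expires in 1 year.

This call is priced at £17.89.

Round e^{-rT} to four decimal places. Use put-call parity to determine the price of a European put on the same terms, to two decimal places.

£6.70

exp(−rT) = exp(−0.02·1) = 0.9802
Put-call parity: C − P = S − K·e^(−rT) = 70 − 60·0.9802 = 70 − 58.8120 = 11.1880
P = C − (C − P) = 17.89 − (11.1880) = 6.7020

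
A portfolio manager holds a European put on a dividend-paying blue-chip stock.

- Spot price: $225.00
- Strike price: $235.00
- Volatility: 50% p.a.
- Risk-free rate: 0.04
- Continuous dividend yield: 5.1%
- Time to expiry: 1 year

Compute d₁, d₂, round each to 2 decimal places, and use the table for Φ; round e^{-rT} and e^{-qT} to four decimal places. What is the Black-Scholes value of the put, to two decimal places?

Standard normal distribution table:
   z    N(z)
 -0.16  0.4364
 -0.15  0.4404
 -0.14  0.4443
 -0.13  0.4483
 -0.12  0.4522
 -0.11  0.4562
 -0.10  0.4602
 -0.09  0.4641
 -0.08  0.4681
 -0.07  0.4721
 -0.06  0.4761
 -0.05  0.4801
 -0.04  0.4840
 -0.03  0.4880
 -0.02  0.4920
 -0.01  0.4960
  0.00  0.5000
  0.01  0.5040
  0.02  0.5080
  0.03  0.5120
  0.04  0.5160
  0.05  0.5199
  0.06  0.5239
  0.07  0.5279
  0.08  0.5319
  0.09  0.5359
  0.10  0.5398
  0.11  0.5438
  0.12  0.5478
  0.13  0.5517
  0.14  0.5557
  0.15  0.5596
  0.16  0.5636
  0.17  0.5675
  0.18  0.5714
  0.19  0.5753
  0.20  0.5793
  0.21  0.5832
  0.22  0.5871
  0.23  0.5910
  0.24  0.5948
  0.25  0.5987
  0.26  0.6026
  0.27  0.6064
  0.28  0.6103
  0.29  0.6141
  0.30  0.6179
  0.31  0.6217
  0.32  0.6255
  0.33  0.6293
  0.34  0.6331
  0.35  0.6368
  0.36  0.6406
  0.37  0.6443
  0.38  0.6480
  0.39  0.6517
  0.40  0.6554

$49.64

σ√T = 0.5·√1 = 0.5000
d₁ = [ln(225/235) + (0.04 − 0.051 + ½·0.5²)·1] / (σ√T) = (-0.0435 + 0.1140) / 0.5000 = 0.1410 → 0.14
d₂ = 0.1410 − 0.5000 = -0.3590 → -0.36
e^(−qT) = e^(−0.051·1) = 0.9503;  e^(−rT) = e^(−0.04·1) = 0.9608
N(−d₂) = N(0.36) = 0.6406;  N(−d₁) = N(-0.14) = 0.4443
P = 235·0.9608·0.6406 − 225·0.9503·0.4443 = 144.6398 − 94.9991 = 49.6407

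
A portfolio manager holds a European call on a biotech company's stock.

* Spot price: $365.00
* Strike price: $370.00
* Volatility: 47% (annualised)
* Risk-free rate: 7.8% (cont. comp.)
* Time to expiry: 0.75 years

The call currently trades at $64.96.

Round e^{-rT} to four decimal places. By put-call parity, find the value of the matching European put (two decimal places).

$48.94

e^(−rT) = e^(−0.078·0.75) = 0.9432
Put-call parity: C − P = S − K·e^(−rT) = 365 − 370·0.9432 = 365 − 348.9840 = 16.0160
P = C − (C − P) = 64.96 − (16.0160) = 48.9440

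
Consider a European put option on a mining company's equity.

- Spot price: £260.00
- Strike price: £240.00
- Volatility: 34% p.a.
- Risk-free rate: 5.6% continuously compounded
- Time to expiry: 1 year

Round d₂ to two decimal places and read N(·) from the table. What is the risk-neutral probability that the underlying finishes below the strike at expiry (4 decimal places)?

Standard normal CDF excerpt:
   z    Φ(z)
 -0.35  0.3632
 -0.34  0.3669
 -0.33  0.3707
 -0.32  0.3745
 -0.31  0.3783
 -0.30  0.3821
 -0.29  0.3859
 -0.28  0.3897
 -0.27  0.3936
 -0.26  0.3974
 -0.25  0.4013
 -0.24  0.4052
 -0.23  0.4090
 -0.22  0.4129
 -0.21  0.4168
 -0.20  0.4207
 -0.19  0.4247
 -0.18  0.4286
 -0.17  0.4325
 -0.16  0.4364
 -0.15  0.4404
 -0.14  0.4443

0.4090

T = 1;  σ√T = 0.3400
ln(S/K) + (r + σ²/2)T = ln(260/240) + (0.056 + 0.34²/2)·1 = 0.0800 + 0.1138 = 0.1938
d₁ = 0.1938 / 0.3400 = 0.5701 ≈ 0.57
d₂ = d₁ − σ√T = 0.5701 − 0.3400 = 0.2301 ≈ 0.23
Risk-neutral Pr[S_T < K] = N(−d₂) = N(-0.23) = 0.4090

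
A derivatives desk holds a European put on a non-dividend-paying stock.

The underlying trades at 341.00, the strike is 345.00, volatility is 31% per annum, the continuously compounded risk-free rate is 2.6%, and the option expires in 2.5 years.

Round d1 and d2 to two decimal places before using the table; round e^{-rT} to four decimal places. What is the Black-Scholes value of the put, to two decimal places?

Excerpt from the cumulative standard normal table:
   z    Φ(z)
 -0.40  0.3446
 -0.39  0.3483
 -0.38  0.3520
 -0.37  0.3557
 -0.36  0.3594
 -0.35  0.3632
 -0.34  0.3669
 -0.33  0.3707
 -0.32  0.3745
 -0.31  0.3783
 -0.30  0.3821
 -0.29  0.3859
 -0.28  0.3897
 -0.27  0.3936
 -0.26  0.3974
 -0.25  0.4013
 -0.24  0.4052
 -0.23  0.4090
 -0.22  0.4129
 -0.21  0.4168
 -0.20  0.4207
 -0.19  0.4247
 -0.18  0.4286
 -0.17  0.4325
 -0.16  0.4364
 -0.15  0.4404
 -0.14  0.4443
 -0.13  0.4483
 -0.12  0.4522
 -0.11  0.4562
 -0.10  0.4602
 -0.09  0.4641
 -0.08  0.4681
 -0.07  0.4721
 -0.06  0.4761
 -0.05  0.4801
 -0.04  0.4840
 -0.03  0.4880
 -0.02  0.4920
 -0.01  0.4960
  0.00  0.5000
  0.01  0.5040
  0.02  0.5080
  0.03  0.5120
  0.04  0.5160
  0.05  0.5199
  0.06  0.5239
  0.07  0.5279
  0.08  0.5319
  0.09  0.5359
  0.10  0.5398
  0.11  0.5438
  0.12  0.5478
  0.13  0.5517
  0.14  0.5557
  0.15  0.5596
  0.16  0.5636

55.81

σ√T = 0.31 × 1.5811 = 0.4902
ln(S/K) + (r + σ²/2)T = ln(341/345) + (0.026 + 0.31²/2)·2.5 = -0.0117 + 0.1851 = 0.1735
d₁ = 0.1735 / 0.4902 = 0.3539 which rounds to 0.35
d₂ = d₁ − σ√T = 0.3539 − 0.4902 = -0.1363 which rounds to -0.14
e^(−rT) = e^(−0.026·2.5) = 0.9371
N(−d₂) = N(0.14) = 0.5557;  N(−d₁) = N(-0.35) = 0.3632
P = 345·0.9371·0.5557 − 341·0.3632 = 179.6575 − 123.8512 = 55.8063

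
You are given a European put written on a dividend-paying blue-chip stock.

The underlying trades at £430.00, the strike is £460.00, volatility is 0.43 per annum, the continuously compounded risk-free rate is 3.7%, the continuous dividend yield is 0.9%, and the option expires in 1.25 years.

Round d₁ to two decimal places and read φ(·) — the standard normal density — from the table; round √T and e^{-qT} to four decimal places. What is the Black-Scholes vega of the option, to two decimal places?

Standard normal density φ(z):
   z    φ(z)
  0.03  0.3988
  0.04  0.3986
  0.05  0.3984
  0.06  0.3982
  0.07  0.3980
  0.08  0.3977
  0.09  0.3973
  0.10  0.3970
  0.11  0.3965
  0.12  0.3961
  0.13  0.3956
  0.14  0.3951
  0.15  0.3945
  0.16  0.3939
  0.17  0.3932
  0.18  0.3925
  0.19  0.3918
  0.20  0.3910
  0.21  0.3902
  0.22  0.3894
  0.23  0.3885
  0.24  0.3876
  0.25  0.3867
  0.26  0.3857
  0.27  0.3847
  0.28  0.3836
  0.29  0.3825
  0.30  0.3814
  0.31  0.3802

T = 1.25;  σ√T = 0.4808
d₁ = [ln(430/460) + (0.037 − 0.009 + 0.43²/2)·1.25] / 0.4808 = [-0.0674 + 0.1506] / 0.4808 = 0.1729 ⇒ 0.17
√T = √1.25 = 1.1180
φ(d₁) = φ(0.17) = 0.3932
exp(−qT) = exp(−0.009·1.25) = 0.9888
vega = S·exp(−qT)·φ(d₁)·√T = 430·0.9888·0.3932·1.1180 = 186.9099

186.91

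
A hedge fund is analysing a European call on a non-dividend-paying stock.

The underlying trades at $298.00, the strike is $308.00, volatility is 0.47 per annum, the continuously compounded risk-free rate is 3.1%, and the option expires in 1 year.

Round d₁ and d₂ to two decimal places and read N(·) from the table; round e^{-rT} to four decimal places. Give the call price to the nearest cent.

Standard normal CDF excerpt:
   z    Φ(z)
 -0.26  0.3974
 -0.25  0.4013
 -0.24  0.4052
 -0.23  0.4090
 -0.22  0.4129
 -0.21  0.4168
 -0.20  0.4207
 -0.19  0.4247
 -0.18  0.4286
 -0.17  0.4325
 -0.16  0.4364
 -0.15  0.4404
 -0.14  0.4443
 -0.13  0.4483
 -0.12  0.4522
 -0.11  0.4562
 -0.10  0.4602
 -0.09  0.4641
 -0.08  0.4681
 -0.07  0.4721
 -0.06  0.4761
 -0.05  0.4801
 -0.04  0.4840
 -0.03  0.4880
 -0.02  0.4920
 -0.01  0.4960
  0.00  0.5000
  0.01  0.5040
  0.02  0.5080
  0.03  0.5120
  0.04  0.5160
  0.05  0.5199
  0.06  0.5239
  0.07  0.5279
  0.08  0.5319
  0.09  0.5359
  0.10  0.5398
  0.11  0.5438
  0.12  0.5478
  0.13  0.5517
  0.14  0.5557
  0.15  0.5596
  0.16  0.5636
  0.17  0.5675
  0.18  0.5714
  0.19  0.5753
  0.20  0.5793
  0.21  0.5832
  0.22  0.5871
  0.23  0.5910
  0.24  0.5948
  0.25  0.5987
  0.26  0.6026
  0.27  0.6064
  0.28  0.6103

σ√T = 0.47 × 1.0000 = 0.4700
d₁ = [ln(298/308) + (0.031 + ½·0.47²)·1] / (σ√T) = (-0.0330 + 0.1414) / 0.4700 = 0.2307 ≈ 0.23
d₂ = 0.2307 − 0.4700 = -0.2393 ≈ -0.24
e^(−rT) = e^(−0.031·1) = 0.9695
N(d₁) = N(0.23) = 0.5910;  N(d₂) = N(-0.24) = 0.4052
C = 298·0.5910 − 308·0.9695·0.4052 = 176.1180 − 120.9952 = 55.1228

$55.12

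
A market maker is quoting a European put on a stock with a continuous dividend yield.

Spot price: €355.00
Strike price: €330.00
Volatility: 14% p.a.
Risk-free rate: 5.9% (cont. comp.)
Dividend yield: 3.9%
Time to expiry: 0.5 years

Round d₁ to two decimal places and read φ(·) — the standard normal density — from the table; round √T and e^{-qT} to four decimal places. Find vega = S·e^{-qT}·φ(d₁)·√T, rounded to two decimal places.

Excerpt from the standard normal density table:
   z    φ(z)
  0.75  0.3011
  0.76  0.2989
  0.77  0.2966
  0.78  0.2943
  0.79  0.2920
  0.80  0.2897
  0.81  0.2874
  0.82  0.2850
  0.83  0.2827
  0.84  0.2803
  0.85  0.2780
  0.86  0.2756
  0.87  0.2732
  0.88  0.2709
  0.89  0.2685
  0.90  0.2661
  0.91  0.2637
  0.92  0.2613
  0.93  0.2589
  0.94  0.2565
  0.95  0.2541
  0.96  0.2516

66.10

T = 0.5;  σ√T = 0.0990
d₁ = [ln(355/330) + (0.059 − 0.039 + 0.14²/2)·0.5] / 0.0990 = [0.0730 + 0.0149] / 0.0990 = 0.8882 ⇒ 0.89
√T = √0.5 = 0.7071
φ(d₁) = φ(0.89) = 0.2685
exp(−qT) = exp(−0.039·0.5) = 0.9807
vega = S·exp(−qT)·φ(d₁)·√T = 355·0.9807·0.2685·0.7071 = 66.0982
(Call and put vega coincide under Black-Scholes.)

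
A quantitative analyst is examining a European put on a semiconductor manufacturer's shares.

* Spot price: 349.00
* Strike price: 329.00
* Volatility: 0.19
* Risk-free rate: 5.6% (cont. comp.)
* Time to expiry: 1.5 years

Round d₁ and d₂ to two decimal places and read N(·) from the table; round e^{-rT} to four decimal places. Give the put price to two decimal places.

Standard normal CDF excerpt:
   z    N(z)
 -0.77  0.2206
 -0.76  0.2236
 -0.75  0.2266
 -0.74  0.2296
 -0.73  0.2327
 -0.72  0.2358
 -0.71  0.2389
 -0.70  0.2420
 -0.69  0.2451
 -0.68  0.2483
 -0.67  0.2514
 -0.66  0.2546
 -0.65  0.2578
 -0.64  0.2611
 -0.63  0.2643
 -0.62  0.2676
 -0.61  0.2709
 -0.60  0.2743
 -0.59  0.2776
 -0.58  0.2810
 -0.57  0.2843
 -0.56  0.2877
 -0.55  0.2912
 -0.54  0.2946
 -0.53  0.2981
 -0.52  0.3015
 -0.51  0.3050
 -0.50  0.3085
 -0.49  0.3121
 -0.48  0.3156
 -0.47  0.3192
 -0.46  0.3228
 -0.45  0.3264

12.10

T = 1.5;  σ√T = 0.2327
d₁ = [ln(349/329) + (0.056 + ½·0.19²)·1.5] / (σ√T) = (0.0590 + 0.1111) / 0.2327 = 0.7309 which rounds to 0.73
d₂ = 0.7309 − 0.2327 = 0.4982 which rounds to 0.50
e^(−rT) = e^(−0.056·1.5) = 0.9194
N(−d₂) = N(-0.50) = 0.3085;  N(−d₁) = N(-0.73) = 0.2327
P = 329·0.9194·0.3085 − 349·0.2327 = 93.3159 − 81.2123 = 12.1036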